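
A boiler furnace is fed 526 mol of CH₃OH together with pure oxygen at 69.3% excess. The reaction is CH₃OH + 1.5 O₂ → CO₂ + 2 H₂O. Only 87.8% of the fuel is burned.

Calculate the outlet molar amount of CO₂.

462 mol

Stoichiometric O₂ = 1.5 × 526 = 789 mol; O₂ fed = 789 × 1.693 = 1336 mol.
Fuel reacted = 0.878 × 526 → ξ = 461.8 mol.
Outlet (n = n₀ + ν ξ):
  CH₃OH: 526 − 1(461.8) = 64.17
  O₂: 1336 − 1.5(461.8) = 643
  CO₂: 0 + 1(461.8) = 461.8
  H₂O: 0 + 2(461.8) = 923.7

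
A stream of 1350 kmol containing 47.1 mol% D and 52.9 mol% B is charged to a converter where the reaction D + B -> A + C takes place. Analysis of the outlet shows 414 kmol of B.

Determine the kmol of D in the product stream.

336 kmol

For B: n = n₀ − 1ξ → 414 = 714.1 − 1ξ, giving ξ = 300.1 kmol.
Outlet amounts (n = n₀ + ν ξ):
  D: 635.9 − 1(300.1) = 335.7
  B: 714.1 − 1(300.1) = 414
  A: 0 + 1(300.1) = 300.1
  C: 0 + 1(300.1) = 300.1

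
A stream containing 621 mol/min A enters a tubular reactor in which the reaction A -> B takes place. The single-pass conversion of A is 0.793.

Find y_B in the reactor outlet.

0.793

A reacted = 0.793 × 621 = 492.5 mol/min; ν_A = −1, so ξ = 492.5/1 = 492.5 mol/min.
Outlet amounts (n = n₀ + ν ξ):
  A: 621 − 1(492.5) = 128.5
  B: 0 + 1(492.5) = 492.5
Total out = 621 mol/min; y_B = 492.5 / 621 = 0.793.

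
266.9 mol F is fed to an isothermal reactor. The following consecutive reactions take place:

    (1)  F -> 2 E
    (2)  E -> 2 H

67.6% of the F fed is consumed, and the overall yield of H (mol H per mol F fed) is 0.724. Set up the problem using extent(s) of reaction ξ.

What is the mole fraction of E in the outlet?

0.486

Conversion of F: F consumed = 1ξ₁ = 0.676 × 266.9 → ξ₁ = 180.4 mol.
Yield of H: 2ξ₂ / 266.9 = 0.724 → ξ₂ = 96.62 mol.
Outlet amounts (n = n₀ + Σ ν·ξ):
  F: 266.9 − 1(180.4) = 86.48
  E: 0 + 2(180.4) − 1(96.62) = 264.2
  H: 0 + 2(96.62) = 193.2
Total out = 543.9 mol; y_E = 264.2 / 543.9 = 0.4858.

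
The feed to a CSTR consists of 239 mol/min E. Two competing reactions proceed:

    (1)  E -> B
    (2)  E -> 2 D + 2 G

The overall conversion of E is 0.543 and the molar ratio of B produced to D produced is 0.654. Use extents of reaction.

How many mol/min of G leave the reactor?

Conversion of E: E consumed = 0.543 × 239 = 129.8 mol/min = 1ξ₁ + 1ξ₂.
Selectivity: 1ξ₁ / (2ξ₂) = 0.654 → ξ₁ = 1.308 ξ₂.
Substitute: (1·1.308 + 1) ξ₂ = 129.8 → ξ₂ = 56.23 mol/min, ξ₁ = 73.55 mol/min.
Outlet amounts (n = n₀ + Σ ν·ξ):
  E: 239 − 1(73.55) − 1(56.23) = 109.2
  B: 0 + 1(73.55) = 73.55
  D: 0 + 2(56.23) = 112.5
  G: 0 + 2(56.23) = 112.5

112 mol/min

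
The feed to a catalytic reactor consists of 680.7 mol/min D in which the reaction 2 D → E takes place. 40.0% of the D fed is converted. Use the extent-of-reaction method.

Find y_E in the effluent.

D reacted = 0.4 × 680.7 = 272.3 mol/min; ν_D = −2, so ξ = 272.3/2 = 136.1 mol/min.
Outlet amounts (n = n₀ + ν ξ):
  D: 680.7 − 2(136.1) = 408.4
  E: 0 + 1(136.1) = 136.1
Total out = 544.6 mol/min; y_E = 136.1 / 544.6 = 0.25.

0.25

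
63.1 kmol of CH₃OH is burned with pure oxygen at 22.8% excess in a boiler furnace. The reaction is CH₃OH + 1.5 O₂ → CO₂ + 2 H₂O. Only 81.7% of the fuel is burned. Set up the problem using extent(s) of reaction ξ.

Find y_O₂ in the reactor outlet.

Stoichiometric O₂ = 1.5 × 63.1 = 94.65 kmol; O₂ fed = 94.65 × 1.228 = 116.2 kmol.
Fuel reacted = 0.817 × 63.1 → ξ = 51.55 kmol.
Outlet (n = n₀ + ν ξ):
  CH₃OH: 63.1 − 1(51.55) = 11.55
  O₂: 116.2 − 1.5(51.55) = 38.9
  CO₂: 0 + 1(51.55) = 51.55
  H₂O: 0 + 2(51.55) = 103.1
Total out = 205.1 kmol; y_O₂ = 38.9 / 205.1 = 0.1897.

0.19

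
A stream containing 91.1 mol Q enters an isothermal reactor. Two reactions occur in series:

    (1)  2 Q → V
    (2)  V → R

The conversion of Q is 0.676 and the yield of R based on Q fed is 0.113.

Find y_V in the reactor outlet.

Conversion of Q: Q consumed = 2ξ₁ = 0.676 × 91.1 → ξ₁ = 30.79 mol.
Yield of R: 1ξ₂ / 91.1 = 0.113 → ξ₂ = 10.29 mol.
Outlet amounts (n = n₀ + Σ ν·ξ):
  Q: 91.1 − 2(30.79) = 29.52
  V: 0 + 1(30.79) − 1(10.29) = 20.5
  R: 0 + 1(10.29) = 10.29
Total out = 60.31 mol; y_V = 20.5 / 60.31 = 0.3399.

0.34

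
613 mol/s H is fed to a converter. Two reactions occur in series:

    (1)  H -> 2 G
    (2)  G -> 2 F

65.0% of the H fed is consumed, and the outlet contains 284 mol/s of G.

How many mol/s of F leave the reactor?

1030 mol/s

Conversion of H: H consumed = 1ξ₁ = 0.65 × 613 → ξ₁ = 398.4 mol/s.
G balance: n_G = 0 + 2ξ₁ − 1ξ₂ = 284 → ξ₂ = (2·398.4 − 284)/1 = 512.9 mol/s.
Outlet amounts (n = n₀ + Σ ν·ξ):
  H: 613 − 1(398.4) = 214.6
  G: 0 + 2(398.4) − 1(512.9) = 284
  F: 0 + 2(512.9) = 1026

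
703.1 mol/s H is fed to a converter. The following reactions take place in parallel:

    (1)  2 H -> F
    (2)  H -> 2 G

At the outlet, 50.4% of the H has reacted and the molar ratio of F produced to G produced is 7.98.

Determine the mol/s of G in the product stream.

Conversion of H: H consumed = 0.504 × 703.1 = 354.4 mol/s = 2ξ₁ + 1ξ₂.
Selectivity: 1ξ₁ / (2ξ₂) = 7.98 → ξ₁ = 15.96 ξ₂.
Substitute: (2·15.96 + 1) ξ₂ = 354.4 → ξ₂ = 10.76 mol/s, ξ₁ = 171.8 mol/s.
Outlet amounts (n = n₀ + Σ ν·ξ):
  H: 703.1 − 2(171.8) − 1(10.76) = 348.7
  F: 0 + 1(171.8) = 171.8
  G: 0 + 2(10.76) = 21.53

21.5 mol/s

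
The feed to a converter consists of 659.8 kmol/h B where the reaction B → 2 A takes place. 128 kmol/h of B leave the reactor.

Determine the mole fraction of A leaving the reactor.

For B: n = n₀ − 1ξ → 128 = 659.8 − 1ξ, giving ξ = 531.8 kmol/h.
Outlet amounts (n = n₀ + ν ξ):
  B: 659.8 − 1(531.8) = 128
  A: 0 + 2(531.8) = 1064
Total out = 1192 kmol/h; y_A = 1064 / 1192 = 0.8926.

0.893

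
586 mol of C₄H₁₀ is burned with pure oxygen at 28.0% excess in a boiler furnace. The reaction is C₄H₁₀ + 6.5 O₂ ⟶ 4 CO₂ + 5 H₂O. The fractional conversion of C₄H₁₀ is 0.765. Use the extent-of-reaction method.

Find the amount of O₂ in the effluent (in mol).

1960 mol

Stoichiometric O₂ = 6.5 × 586 = 3809 mol; O₂ fed = 3809 × 1.280 = 4876 mol.
Fuel reacted = 0.765 × 586 → ξ = 448.3 mol.
Outlet (n = n₀ + ν ξ):
  C₄H₁₀: 586 − 1(448.3) = 137.7
  O₂: 4876 − 6.5(448.3) = 1962
  CO₂: 0 + 4(448.3) = 1793
  H₂O: 0 + 5(448.3) = 2241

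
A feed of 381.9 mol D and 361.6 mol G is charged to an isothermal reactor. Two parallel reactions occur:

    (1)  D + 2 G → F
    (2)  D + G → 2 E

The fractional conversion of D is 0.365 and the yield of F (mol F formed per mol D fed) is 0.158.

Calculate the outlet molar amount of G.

Yield of F: 1ξ₁ / 381.9 = 0.158 → ξ₁ = 60.34 mol.
Conversion of D: 1ξ₁ + 1ξ₂ = 0.365 × 381.9 = 139.4 → ξ₂ = 79.05 mol.
Outlet amounts (n = n₀ + Σ ν·ξ):
  D: 381.9 − 1(60.34) − 1(79.05) = 242.5
  G: 361.6 − 2(60.34) − 1(79.05) = 161.9
  F: 0 + 1(60.34) = 60.34
  E: 0 + 2(79.05) = 158.1

162 mol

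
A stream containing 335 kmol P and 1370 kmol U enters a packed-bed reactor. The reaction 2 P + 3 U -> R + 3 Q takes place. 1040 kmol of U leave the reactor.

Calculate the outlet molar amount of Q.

330 kmol

For U: n = n₀ − 3ξ → 1040 = 1370 − 3ξ, giving ξ = 110 kmol.
Outlet amounts (n = n₀ + ν ξ):
  P: 335 − 2(110) = 115
  U: 1370 − 3(110) = 1040
  R: 0 + 1(110) = 110
  Q: 0 + 3(110) = 330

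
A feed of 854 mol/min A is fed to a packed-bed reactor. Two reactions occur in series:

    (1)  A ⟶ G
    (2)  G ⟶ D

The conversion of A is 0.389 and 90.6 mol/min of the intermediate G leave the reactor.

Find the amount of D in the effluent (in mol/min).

242 mol/min

Conversion of A: A consumed = 1ξ₁ = 0.389 × 854 → ξ₁ = 332.2 mol/min.
G balance: n_G = 0 + 1ξ₁ − 1ξ₂ = 90.6 → ξ₂ = (1·332.2 − 90.6)/1 = 241.6 mol/min.
Outlet amounts (n = n₀ + Σ ν·ξ):
  A: 854 − 1(332.2) = 521.8
  G: 0 + 1(332.2) − 1(241.6) = 90.6
  D: 0 + 1(241.6) = 241.6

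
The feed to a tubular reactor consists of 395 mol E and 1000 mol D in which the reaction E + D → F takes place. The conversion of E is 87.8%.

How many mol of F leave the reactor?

347 mol

E reacted = 0.878 × 395 = 346.8 mol; ν_E = −1, so ξ = 346.8/1 = 346.8 mol.
Outlet amounts (n = n₀ + ν ξ):
  E: 395 − 1(346.8) = 48.19
  D: 1000 − 1(346.8) = 653.2
  F: 0 + 1(346.8) = 346.8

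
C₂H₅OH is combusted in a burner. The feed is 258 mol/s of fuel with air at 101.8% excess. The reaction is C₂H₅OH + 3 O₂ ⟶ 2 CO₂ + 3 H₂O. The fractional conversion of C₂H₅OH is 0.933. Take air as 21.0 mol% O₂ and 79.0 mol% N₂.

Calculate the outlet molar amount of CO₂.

481 mol/s

Stoichiometric O₂ = 3 × 258 = 774 mol/s; O₂ fed = 774 × 2.018 = 1562 mol/s.
N₂ fed = 1562 × 79/21 = 5876 mol/s.
Fuel reacted = 0.933 × 258 → ξ = 240.7 mol/s.
Outlet (n = n₀ + ν ξ):
  C₂H₅OH: 258 − 1(240.7) = 17.29
  O₂: 1562 − 3(240.7) = 839.8
  N₂: 5876 (inert)
  CO₂: 0 + 2(240.7) = 481.4
  H₂O: 0 + 3(240.7) = 722.1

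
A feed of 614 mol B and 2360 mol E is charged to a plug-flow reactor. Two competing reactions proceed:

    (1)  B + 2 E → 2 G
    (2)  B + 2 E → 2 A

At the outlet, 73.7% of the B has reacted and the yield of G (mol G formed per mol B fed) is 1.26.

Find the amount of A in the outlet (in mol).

Yield of G: 2ξ₁ / 614 = 1.26 → ξ₁ = 386.8 mol.
Conversion of B: 1ξ₁ + 1ξ₂ = 0.737 × 614 = 452.5 → ξ₂ = 65.7 mol.
Outlet amounts (n = n₀ + Σ ν·ξ):
  B: 614 − 1(386.8) − 1(65.7) = 161.5
  E: 2360 − 2(386.8) − 2(65.7) = 1455
  G: 0 + 2(386.8) = 773.6
  A: 0 + 2(65.7) = 131.4

131 mol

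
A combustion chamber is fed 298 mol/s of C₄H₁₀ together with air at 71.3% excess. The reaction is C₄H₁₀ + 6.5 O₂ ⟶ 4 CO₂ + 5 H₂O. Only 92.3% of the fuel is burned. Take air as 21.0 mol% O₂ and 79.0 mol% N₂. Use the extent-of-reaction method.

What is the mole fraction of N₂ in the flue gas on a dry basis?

0.825

Stoichiometric O₂ = 6.5 × 298 = 1937 mol/s; O₂ fed = 1937 × 1.713 = 3318 mol/s.
N₂ fed = 3318 × 79/21 = 12480 mol/s.
Fuel reacted = 0.923 × 298 → ξ = 275.1 mol/s.
Outlet (n = n₀ + ν ξ):
  C₄H₁₀: 298 − 1(275.1) = 22.95
  O₂: 3318 − 6.5(275.1) = 1530
  N₂: 12480 (inert)
  CO₂: 0 + 4(275.1) = 1100
  H₂O: 0 + 5(275.1) = 1375
Dry total = 15140 mol/s; y_N₂ (dry) = 12480 / 15140 = 0.8247.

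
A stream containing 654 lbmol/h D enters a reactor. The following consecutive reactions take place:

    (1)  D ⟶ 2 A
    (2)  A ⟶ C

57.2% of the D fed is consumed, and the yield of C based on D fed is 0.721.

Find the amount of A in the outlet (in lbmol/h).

Conversion of D: D consumed = 1ξ₁ = 0.572 × 654 → ξ₁ = 374.1 lbmol/h.
Yield of C: 1ξ₂ / 654 = 0.721 → ξ₂ = 471.5 lbmol/h.
Outlet amounts (n = n₀ + Σ ν·ξ):
  D: 654 − 1(374.1) = 279.9
  A: 0 + 2(374.1) − 1(471.5) = 276.6
  C: 0 + 1(471.5) = 471.5

277 lbmol/h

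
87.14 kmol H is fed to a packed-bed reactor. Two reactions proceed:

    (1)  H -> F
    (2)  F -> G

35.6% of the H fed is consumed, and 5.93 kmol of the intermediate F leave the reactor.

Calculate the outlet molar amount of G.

25.1 kmol

Conversion of H: H consumed = 1ξ₁ = 0.356 × 87.14 → ξ₁ = 31.02 kmol.
F balance: n_F = 0 + 1ξ₁ − 1ξ₂ = 5.93 → ξ₂ = (1·31.02 − 5.93)/1 = 25.09 kmol.
Outlet amounts (n = n₀ + Σ ν·ξ):
  H: 87.14 − 1(31.02) = 56.12
  F: 0 + 1(31.02) − 1(25.09) = 5.93
  G: 0 + 1(25.09) = 25.09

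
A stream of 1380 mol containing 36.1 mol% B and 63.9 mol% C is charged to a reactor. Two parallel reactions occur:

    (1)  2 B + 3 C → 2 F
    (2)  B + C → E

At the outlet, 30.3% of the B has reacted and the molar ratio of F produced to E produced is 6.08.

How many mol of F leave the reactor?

Conversion of B: B consumed = 0.303 × 498.2 = 150.9 mol = 2ξ₁ + 1ξ₂.
Selectivity: 2ξ₁ / (1ξ₂) = 6.08 → ξ₁ = 3.04 ξ₂.
Substitute: (2·3.04 + 1) ξ₂ = 150.9 → ξ₂ = 21.32 mol, ξ₁ = 64.81 mol.
Outlet amounts (n = n₀ + Σ ν·ξ):
  B: 498.2 − 2(64.81) − 1(21.32) = 347.2
  C: 881.8 − 3(64.81) − 1(21.32) = 666.1
  F: 0 + 2(64.81) = 129.6
  E: 0 + 1(21.32) = 21.32

130 mol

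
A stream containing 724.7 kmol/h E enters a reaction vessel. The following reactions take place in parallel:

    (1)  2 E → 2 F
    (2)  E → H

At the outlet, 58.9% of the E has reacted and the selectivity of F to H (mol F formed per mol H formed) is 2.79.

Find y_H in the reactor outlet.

0.155

Conversion of E: E consumed = 0.589 × 724.7 = 426.8 kmol/h = 2ξ₁ + 1ξ₂.
Selectivity: 2ξ₁ / (1ξ₂) = 2.79 → ξ₁ = 1.395 ξ₂.
Substitute: (2·1.395 + 1) ξ₂ = 426.8 → ξ₂ = 112.6 kmol/h, ξ₁ = 157.1 kmol/h.
Outlet amounts (n = n₀ + Σ ν·ξ):
  E: 724.7 − 2(157.1) − 1(112.6) = 297.9
  F: 0 + 2(157.1) = 314.2
  H: 0 + 1(112.6) = 112.6
Total out = 724.7 kmol/h; y_H = 112.6 / 724.7 = 0.1554.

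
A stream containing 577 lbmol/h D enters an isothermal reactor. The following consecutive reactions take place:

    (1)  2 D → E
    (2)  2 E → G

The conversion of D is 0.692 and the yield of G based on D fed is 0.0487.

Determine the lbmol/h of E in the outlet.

Conversion of D: D consumed = 2ξ₁ = 0.692 × 577 → ξ₁ = 199.6 lbmol/h.
Yield of G: 1ξ₂ / 577 = 0.0487 → ξ₂ = 28.1 lbmol/h.
Outlet amounts (n = n₀ + Σ ν·ξ):
  D: 577 − 2(199.6) = 177.7
  E: 0 + 1(199.6) − 2(28.1) = 143.4
  G: 0 + 1(28.1) = 28.1

143 lbmol/h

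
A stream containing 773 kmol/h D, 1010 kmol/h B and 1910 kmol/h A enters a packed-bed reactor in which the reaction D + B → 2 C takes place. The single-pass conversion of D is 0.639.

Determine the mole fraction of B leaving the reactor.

D reacted = 0.639 × 773 = 493.9 kmol/h; ν_D = −1, so ξ = 493.9/1 = 493.9 kmol/h.
Outlet amounts (n = n₀ + ν ξ):
  D: 773 − 1(493.9) = 279.1
  B: 1010 − 1(493.9) = 516.1
  C: 0 + 2(493.9) = 987.9
  A: 1910 (inert)
Total out = 3693 kmol/h; y_B = 516.1 / 3693 = 0.1397.

0.14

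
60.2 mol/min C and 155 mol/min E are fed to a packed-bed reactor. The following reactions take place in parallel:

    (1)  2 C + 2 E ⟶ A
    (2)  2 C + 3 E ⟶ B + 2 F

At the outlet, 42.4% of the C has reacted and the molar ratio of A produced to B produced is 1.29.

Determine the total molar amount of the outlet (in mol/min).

182 mol/min

Conversion of C: C consumed = 0.424 × 60.2 = 25.52 mol/min = 2ξ₁ + 2ξ₂.
Selectivity: 1ξ₁ / (1ξ₂) = 1.29 → ξ₁ = 1.29 ξ₂.
Substitute: (2·1.29 + 2) ξ₂ = 25.52 → ξ₂ = 5.573 mol/min, ξ₁ = 7.189 mol/min.
Outlet amounts (n = n₀ + Σ ν·ξ):
  C: 60.2 − 2(7.189) − 2(5.573) = 34.68
  E: 155 − 2(7.189) − 3(5.573) = 123.9
  A: 0 + 1(7.189) = 7.189
  B: 0 + 1(5.573) = 5.573
  F: 0 + 2(5.573) = 11.15
Total out = 34.68 + 123.9 + 7.189 + 5.573 + 11.15 = 182.5 mol/min.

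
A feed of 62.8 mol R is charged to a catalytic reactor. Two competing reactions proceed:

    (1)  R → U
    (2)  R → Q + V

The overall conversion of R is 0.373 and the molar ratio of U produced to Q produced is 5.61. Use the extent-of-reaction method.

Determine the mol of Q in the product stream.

3.54 mol

Conversion of R: R consumed = 0.373 × 62.8 = 23.42 mol = 1ξ₁ + 1ξ₂.
Selectivity: 1ξ₁ / (1ξ₂) = 5.61 → ξ₁ = 5.61 ξ₂.
Substitute: (1·5.61 + 1) ξ₂ = 23.42 → ξ₂ = 3.544 mol, ξ₁ = 19.88 mol.
Outlet amounts (n = n₀ + Σ ν·ξ):
  R: 62.8 − 1(19.88) − 1(3.544) = 39.38
  U: 0 + 1(19.88) = 19.88
  Q: 0 + 1(3.544) = 3.544
  V: 0 + 1(3.544) = 3.544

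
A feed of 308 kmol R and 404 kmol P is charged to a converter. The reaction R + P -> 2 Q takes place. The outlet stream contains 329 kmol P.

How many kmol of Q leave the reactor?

For P: n = n₀ − 1ξ → 329 = 404 − 1ξ, giving ξ = 75 kmol.
Outlet amounts (n = n₀ + ν ξ):
  R: 308 − 1(75) = 233
  P: 404 − 1(75) = 329
  Q: 0 + 2(75) = 150

150 kmol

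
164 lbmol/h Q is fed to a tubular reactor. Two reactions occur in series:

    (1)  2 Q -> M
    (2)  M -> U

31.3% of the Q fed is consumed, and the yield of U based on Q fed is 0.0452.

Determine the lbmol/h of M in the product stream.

Conversion of Q: Q consumed = 2ξ₁ = 0.313 × 164 → ξ₁ = 25.67 lbmol/h.
Yield of U: 1ξ₂ / 164 = 0.0452 → ξ₂ = 7.413 lbmol/h.
Outlet amounts (n = n₀ + Σ ν·ξ):
  Q: 164 − 2(25.67) = 112.7
  M: 0 + 1(25.67) − 1(7.413) = 18.25
  U: 0 + 1(7.413) = 7.413

18.3 lbmol/h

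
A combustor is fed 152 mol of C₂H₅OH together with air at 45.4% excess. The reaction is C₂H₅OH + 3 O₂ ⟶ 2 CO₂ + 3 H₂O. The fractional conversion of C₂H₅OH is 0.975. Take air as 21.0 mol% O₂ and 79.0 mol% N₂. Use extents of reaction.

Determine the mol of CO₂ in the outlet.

296 mol

Stoichiometric O₂ = 3 × 152 = 456 mol; O₂ fed = 456 × 1.454 = 663 mol.
N₂ fed = 663 × 79/21 = 2494 mol.
Fuel reacted = 0.975 × 152 → ξ = 148.2 mol.
Outlet (n = n₀ + ν ξ):
  C₂H₅OH: 152 − 1(148.2) = 3.8
  O₂: 663 − 3(148.2) = 218.4
  N₂: 2494 (inert)
  CO₂: 0 + 2(148.2) = 296.4
  H₂O: 0 + 3(148.2) = 444.6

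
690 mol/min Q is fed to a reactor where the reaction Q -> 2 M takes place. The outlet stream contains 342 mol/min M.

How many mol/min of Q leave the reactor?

519 mol/min

For M: n = n₀ + 2ξ → 342 = 0 + 2ξ, giving ξ = 171 mol/min.
Outlet amounts (n = n₀ + ν ξ):
  Q: 690 − 1(171) = 519
  M: 0 + 2(171) = 342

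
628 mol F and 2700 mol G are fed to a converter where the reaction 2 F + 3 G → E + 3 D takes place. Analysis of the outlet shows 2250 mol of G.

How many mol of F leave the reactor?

328 mol

For G: n = n₀ − 3ξ → 2250 = 2700 − 3ξ, giving ξ = 150 mol.
Outlet amounts (n = n₀ + ν ξ):
  F: 628 − 2(150) = 328
  G: 2700 − 3(150) = 2250
  E: 0 + 1(150) = 150
  D: 0 + 3(150) = 450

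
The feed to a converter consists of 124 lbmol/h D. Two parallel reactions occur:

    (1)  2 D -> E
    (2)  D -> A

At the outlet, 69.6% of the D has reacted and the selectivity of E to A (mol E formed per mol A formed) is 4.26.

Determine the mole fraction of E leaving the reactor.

0.452

Conversion of D: D consumed = 0.696 × 124 = 86.3 lbmol/h = 2ξ₁ + 1ξ₂.
Selectivity: 1ξ₁ / (1ξ₂) = 4.26 → ξ₁ = 4.26 ξ₂.
Substitute: (2·4.26 + 1) ξ₂ = 86.3 → ξ₂ = 9.066 lbmol/h, ξ₁ = 38.62 lbmol/h.
Outlet amounts (n = n₀ + Σ ν·ξ):
  D: 124 − 2(38.62) − 1(9.066) = 37.7
  E: 0 + 1(38.62) = 38.62
  A: 0 + 1(9.066) = 9.066
Total out = 85.38 lbmol/h; y_E = 38.62 / 85.38 = 0.4523.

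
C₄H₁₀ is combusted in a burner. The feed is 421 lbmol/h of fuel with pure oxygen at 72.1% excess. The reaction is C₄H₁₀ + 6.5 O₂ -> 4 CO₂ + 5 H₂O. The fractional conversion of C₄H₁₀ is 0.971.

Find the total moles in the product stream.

5740 lbmol/h

Stoichiometric O₂ = 6.5 × 421 = 2736 lbmol/h; O₂ fed = 2736 × 1.721 = 4710 lbmol/h.
Fuel reacted = 0.971 × 421 → ξ = 408.8 lbmol/h.
Outlet (n = n₀ + ν ξ):
  C₄H₁₀: 421 − 1(408.8) = 12.21
  O₂: 4710 − 6.5(408.8) = 2052
  CO₂: 0 + 4(408.8) = 1635
  H₂O: 0 + 5(408.8) = 2044
Total out = 12.21 + 2052 + 1635 + 2044 = 5744 lbmol/h.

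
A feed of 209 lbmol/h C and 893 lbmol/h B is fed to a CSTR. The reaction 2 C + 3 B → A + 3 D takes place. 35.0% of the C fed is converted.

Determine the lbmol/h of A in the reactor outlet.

C reacted = 0.35 × 209 = 73.15 lbmol/h; ν_C = −2, so ξ = 73.15/2 = 36.57 lbmol/h.
Outlet amounts (n = n₀ + ν ξ):
  C: 209 − 2(36.57) = 135.9
  B: 893 − 3(36.57) = 783.3
  A: 0 + 1(36.57) = 36.57
  D: 0 + 3(36.57) = 109.7

36.6 lbmol/h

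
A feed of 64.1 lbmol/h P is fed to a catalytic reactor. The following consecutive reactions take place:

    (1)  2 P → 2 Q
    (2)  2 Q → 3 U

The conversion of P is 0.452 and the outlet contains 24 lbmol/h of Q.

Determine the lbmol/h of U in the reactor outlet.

7.46 lbmol/h

Conversion of P: P consumed = 2ξ₁ = 0.452 × 64.1 → ξ₁ = 14.49 lbmol/h.
Q balance: n_Q = 0 + 2ξ₁ − 2ξ₂ = 24 → ξ₂ = (2·14.49 − 24)/2 = 2.487 lbmol/h.
Outlet amounts (n = n₀ + Σ ν·ξ):
  P: 64.1 − 2(14.49) = 35.13
  Q: 0 + 2(14.49) − 2(2.487) = 24
  U: 0 + 3(2.487) = 7.46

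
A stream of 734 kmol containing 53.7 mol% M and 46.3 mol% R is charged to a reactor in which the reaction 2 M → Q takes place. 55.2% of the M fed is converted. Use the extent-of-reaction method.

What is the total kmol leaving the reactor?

M reacted = 0.552 × 394.2 = 217.6 kmol; ν_M = −2, so ξ = 217.6/2 = 108.8 kmol.
Outlet amounts (n = n₀ + ν ξ):
  M: 394.2 − 2(108.8) = 176.6
  Q: 0 + 1(108.8) = 108.8
  R: 339.8 (inert)
Total out = 176.6 + 108.8 + 339.8 = 625.2 kmol.

625 kmol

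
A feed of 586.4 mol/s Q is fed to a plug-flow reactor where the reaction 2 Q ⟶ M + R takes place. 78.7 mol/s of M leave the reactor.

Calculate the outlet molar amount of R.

78.7 mol/s

For M: n = n₀ + 1ξ → 78.7 = 0 + 1ξ, giving ξ = 78.7 mol/s.
Outlet amounts (n = n₀ + ν ξ):
  Q: 586.4 − 2(78.7) = 429
  M: 0 + 1(78.7) = 78.7
  R: 0 + 1(78.7) = 78.7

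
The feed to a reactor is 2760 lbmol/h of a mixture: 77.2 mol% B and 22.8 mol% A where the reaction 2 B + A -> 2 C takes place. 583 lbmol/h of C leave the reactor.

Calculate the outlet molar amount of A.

338 lbmol/h

For C: n = n₀ + 2ξ → 583 = 0 + 2ξ, giving ξ = 291.5 lbmol/h.
Outlet amounts (n = n₀ + ν ξ):
  B: 2131 − 2(291.5) = 1548
  A: 629.3 − 1(291.5) = 337.8
  C: 0 + 2(291.5) = 583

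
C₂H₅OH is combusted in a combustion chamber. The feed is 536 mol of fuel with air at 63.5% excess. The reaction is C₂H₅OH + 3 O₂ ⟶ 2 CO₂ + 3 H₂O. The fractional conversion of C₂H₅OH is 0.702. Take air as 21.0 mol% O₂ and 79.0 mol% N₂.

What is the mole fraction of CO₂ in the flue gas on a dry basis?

Stoichiometric O₂ = 3 × 536 = 1608 mol; O₂ fed = 1608 × 1.635 = 2629 mol.
N₂ fed = 2629 × 79/21 = 9890 mol.
Fuel reacted = 0.702 × 536 → ξ = 376.3 mol.
Outlet (n = n₀ + ν ξ):
  C₂H₅OH: 536 − 1(376.3) = 159.7
  O₂: 2629 − 3(376.3) = 1500
  N₂: 9890 (inert)
  CO₂: 0 + 2(376.3) = 752.5
  H₂O: 0 + 3(376.3) = 1129
Dry total = 12300 mol; y_CO₂ (dry) = 752.5 / 12300 = 0.06117.

0.0612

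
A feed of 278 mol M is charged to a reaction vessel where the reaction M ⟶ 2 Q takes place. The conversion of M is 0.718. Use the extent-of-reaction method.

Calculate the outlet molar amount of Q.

M reacted = 0.718 × 278 = 199.6 mol; ν_M = −1, so ξ = 199.6/1 = 199.6 mol.
Outlet amounts (n = n₀ + ν ξ):
  M: 278 − 1(199.6) = 78.4
  Q: 0 + 2(199.6) = 399.2

399 mol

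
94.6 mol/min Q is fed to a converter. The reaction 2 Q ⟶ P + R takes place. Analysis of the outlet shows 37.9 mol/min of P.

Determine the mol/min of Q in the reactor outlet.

18.8 mol/min

For P: n = n₀ + 1ξ → 37.9 = 0 + 1ξ, giving ξ = 37.9 mol/min.
Outlet amounts (n = n₀ + ν ξ):
  Q: 94.6 − 2(37.9) = 18.8
  P: 0 + 1(37.9) = 37.9
  R: 0 + 1(37.9) = 37.9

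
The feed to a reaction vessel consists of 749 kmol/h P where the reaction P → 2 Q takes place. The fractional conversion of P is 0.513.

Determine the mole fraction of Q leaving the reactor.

0.678

P reacted = 0.513 × 749 = 384.2 kmol/h; ν_P = −1, so ξ = 384.2/1 = 384.2 kmol/h.
Outlet amounts (n = n₀ + ν ξ):
  P: 749 − 1(384.2) = 364.8
  Q: 0 + 2(384.2) = 768.5
Total out = 1133 kmol/h; y_Q = 768.5 / 1133 = 0.6781.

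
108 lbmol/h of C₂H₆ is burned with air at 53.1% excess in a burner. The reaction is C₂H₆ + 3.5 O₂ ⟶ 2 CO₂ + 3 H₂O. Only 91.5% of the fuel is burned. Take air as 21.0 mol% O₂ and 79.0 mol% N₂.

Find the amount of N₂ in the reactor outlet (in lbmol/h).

2180 lbmol/h

Stoichiometric O₂ = 3.5 × 108 = 378 lbmol/h; O₂ fed = 378 × 1.531 = 578.7 lbmol/h.
N₂ fed = 578.7 × 79/21 = 2177 lbmol/h.
Fuel reacted = 0.915 × 108 → ξ = 98.82 lbmol/h.
Outlet (n = n₀ + ν ξ):
  C₂H₆: 108 − 1(98.82) = 9.18
  O₂: 578.7 − 3.5(98.82) = 232.8
  N₂: 2177 (inert)
  CO₂: 0 + 2(98.82) = 197.6
  H₂O: 0 + 3(98.82) = 296.5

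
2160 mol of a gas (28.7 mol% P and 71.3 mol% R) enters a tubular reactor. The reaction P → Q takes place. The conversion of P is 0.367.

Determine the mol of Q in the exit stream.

228 mol

P reacted = 0.367 × 619.9 = 227.5 mol; ν_P = −1, so ξ = 227.5/1 = 227.5 mol.
Outlet amounts (n = n₀ + ν ξ):
  P: 619.9 − 1(227.5) = 392.4
  Q: 0 + 1(227.5) = 227.5
  R: 1540 (inert)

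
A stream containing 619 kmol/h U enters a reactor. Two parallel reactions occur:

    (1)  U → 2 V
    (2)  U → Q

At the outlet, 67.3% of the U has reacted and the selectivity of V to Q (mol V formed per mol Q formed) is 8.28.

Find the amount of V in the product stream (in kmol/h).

Conversion of U: U consumed = 0.673 × 619 = 416.6 kmol/h = 1ξ₁ + 1ξ₂.
Selectivity: 2ξ₁ / (1ξ₂) = 8.28 → ξ₁ = 4.14 ξ₂.
Substitute: (1·4.14 + 1) ξ₂ = 416.6 → ξ₂ = 81.05 kmol/h, ξ₁ = 335.5 kmol/h.
Outlet amounts (n = n₀ + Σ ν·ξ):
  U: 619 − 1(335.5) − 1(81.05) = 202.4
  V: 0 + 2(335.5) = 671.1
  Q: 0 + 1(81.05) = 81.05

671 kmol/h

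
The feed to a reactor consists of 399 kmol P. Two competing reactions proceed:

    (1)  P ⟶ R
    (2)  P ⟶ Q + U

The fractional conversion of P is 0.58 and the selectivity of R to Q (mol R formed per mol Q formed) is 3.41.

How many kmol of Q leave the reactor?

52.5 kmol

Conversion of P: P consumed = 0.58 × 399 = 231.4 kmol = 1ξ₁ + 1ξ₂.
Selectivity: 1ξ₁ / (1ξ₂) = 3.41 → ξ₁ = 3.41 ξ₂.
Substitute: (1·3.41 + 1) ξ₂ = 231.4 → ξ₂ = 52.48 kmol, ξ₁ = 178.9 kmol.
Outlet amounts (n = n₀ + Σ ν·ξ):
  P: 399 − 1(178.9) − 1(52.48) = 167.6
  R: 0 + 1(178.9) = 178.9
  Q: 0 + 1(52.48) = 52.48
  U: 0 + 1(52.48) = 52.48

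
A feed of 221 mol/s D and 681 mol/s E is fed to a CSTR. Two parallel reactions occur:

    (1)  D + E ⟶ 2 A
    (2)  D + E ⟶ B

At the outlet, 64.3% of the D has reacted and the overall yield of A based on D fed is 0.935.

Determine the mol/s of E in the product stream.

539 mol/s

Yield of A: 2ξ₁ / 221 = 0.935 → ξ₁ = 103.3 mol/s.
Conversion of D: 1ξ₁ + 1ξ₂ = 0.643 × 221 = 142.1 → ξ₂ = 38.79 mol/s.
Outlet amounts (n = n₀ + Σ ν·ξ):
  D: 221 − 1(103.3) − 1(38.79) = 78.9
  E: 681 − 1(103.3) − 1(38.79) = 538.9
  A: 0 + 2(103.3) = 206.6
  B: 0 + 1(38.79) = 38.79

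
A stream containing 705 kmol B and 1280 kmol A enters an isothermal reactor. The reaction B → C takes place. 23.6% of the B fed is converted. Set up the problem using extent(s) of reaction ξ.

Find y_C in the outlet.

B reacted = 0.236 × 705 = 166.4 kmol; ν_B = −1, so ξ = 166.4/1 = 166.4 kmol.
Outlet amounts (n = n₀ + ν ξ):
  B: 705 − 1(166.4) = 538.6
  C: 0 + 1(166.4) = 166.4
  A: 1280 (inert)
Total out = 1985 kmol; y_C = 166.4 / 1985 = 0.08382.

0.0838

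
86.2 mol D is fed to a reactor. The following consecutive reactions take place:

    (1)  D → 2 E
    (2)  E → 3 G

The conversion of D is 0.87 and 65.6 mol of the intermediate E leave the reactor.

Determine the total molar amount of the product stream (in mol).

330 mol

Conversion of D: D consumed = 1ξ₁ = 0.87 × 86.2 → ξ₁ = 74.99 mol.
E balance: n_E = 0 + 2ξ₁ − 1ξ₂ = 65.6 → ξ₂ = (2·74.99 − 65.6)/1 = 84.39 mol.
Outlet amounts (n = n₀ + Σ ν·ξ):
  D: 86.2 − 1(74.99) = 11.21
  E: 0 + 2(74.99) − 1(84.39) = 65.6
  G: 0 + 3(84.39) = 253.2
Total out = 11.21 + 65.6 + 253.2 = 330 mol.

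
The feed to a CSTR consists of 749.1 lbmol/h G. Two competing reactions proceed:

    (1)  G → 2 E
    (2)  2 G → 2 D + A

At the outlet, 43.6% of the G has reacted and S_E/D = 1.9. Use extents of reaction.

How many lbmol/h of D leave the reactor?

Conversion of G: G consumed = 0.436 × 749.1 = 326.6 lbmol/h = 1ξ₁ + 2ξ₂.
Selectivity: 2ξ₁ / (2ξ₂) = 1.9 → ξ₁ = 1.9 ξ₂.
Substitute: (1·1.9 + 2) ξ₂ = 326.6 → ξ₂ = 83.75 lbmol/h, ξ₁ = 159.1 lbmol/h.
Outlet amounts (n = n₀ + Σ ν·ξ):
  G: 749.1 − 1(159.1) − 2(83.75) = 422.5
  E: 0 + 2(159.1) = 318.2
  D: 0 + 2(83.75) = 167.5
  A: 0 + 1(83.75) = 83.75

167 lbmol/h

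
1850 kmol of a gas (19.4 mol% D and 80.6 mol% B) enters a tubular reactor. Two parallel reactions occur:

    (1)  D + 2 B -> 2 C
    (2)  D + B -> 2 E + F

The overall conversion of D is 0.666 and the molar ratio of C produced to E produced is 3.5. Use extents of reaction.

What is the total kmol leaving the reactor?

1720 kmol

Conversion of D: D consumed = 0.666 × 358.9 = 239 kmol = 1ξ₁ + 1ξ₂.
Selectivity: 2ξ₁ / (2ξ₂) = 3.5 → ξ₁ = 3.5 ξ₂.
Substitute: (1·3.5 + 1) ξ₂ = 239 → ξ₂ = 53.12 kmol, ξ₁ = 185.9 kmol.
Outlet amounts (n = n₀ + Σ ν·ξ):
  D: 358.9 − 1(185.9) − 1(53.12) = 119.9
  B: 1491 − 2(185.9) − 1(53.12) = 1066
  C: 0 + 2(185.9) = 371.8
  E: 0 + 2(53.12) = 106.2
  F: 0 + 1(53.12) = 53.12
Total out = 119.9 + 1066 + 371.8 + 106.2 + 53.12 = 1717 kmol.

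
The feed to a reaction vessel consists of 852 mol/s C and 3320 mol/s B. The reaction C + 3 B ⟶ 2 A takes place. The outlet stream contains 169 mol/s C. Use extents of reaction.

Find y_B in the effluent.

For C: n = n₀ − 1ξ → 169 = 852 − 1ξ, giving ξ = 683 mol/s.
Outlet amounts (n = n₀ + ν ξ):
  C: 852 − 1(683) = 169
  B: 3320 − 3(683) = 1271
  A: 0 + 2(683) = 1366
Total out = 2806 mol/s; y_B = 1271 / 2806 = 0.453.

0.453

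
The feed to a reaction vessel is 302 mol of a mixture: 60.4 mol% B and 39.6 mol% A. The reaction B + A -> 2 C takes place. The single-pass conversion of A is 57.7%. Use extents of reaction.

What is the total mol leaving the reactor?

A reacted = 0.577 × 119.6 = 69 mol; ν_A = −1, so ξ = 69/1 = 69 mol.
Outlet amounts (n = n₀ + ν ξ):
  B: 182.4 − 1(69) = 113.4
  A: 119.6 − 1(69) = 50.59
  C: 0 + 2(69) = 138
Total out = 113.4 + 50.59 + 138 = 302 mol.

302 mol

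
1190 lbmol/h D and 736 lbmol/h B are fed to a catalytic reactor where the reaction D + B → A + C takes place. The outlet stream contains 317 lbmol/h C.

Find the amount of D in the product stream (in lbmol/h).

For C: n = n₀ + 1ξ → 317 = 0 + 1ξ, giving ξ = 317 lbmol/h.
Outlet amounts (n = n₀ + ν ξ):
  D: 1190 − 1(317) = 873
  B: 736 − 1(317) = 419
  A: 0 + 1(317) = 317
  C: 0 + 1(317) = 317

873 lbmol/h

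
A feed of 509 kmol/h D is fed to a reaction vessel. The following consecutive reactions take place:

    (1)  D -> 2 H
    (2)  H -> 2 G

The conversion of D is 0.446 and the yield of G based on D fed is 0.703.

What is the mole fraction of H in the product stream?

Conversion of D: D consumed = 1ξ₁ = 0.446 × 509 → ξ₁ = 227 kmol/h.
Yield of G: 2ξ₂ / 509 = 0.703 → ξ₂ = 178.9 kmol/h.
Outlet amounts (n = n₀ + Σ ν·ξ):
  D: 509 − 1(227) = 282
  H: 0 + 2(227) − 1(178.9) = 275.1
  G: 0 + 2(178.9) = 357.8
Total out = 914.9 kmol/h; y_H = 275.1 / 914.9 = 0.3007.

0.301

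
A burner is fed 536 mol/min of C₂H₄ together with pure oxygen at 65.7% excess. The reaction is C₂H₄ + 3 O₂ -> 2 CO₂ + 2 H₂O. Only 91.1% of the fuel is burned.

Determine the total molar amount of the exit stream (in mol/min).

3200 mol/min

Stoichiometric O₂ = 3 × 536 = 1608 mol/min; O₂ fed = 1608 × 1.657 = 2664 mol/min.
Fuel reacted = 0.911 × 536 → ξ = 488.3 mol/min.
Outlet (n = n₀ + ν ξ):
  C₂H₄: 536 − 1(488.3) = 47.7
  O₂: 2664 − 3(488.3) = 1200
  CO₂: 0 + 2(488.3) = 976.6
  H₂O: 0 + 2(488.3) = 976.6
Total out = 47.7 + 1200 + 976.6 + 976.6 = 3200 mol/min.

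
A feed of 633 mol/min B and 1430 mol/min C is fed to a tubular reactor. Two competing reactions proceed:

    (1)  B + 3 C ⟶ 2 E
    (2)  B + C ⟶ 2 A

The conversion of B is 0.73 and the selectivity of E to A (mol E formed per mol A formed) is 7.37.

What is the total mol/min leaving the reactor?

Conversion of B: B consumed = 0.73 × 633 = 462.1 mol/min = 1ξ₁ + 1ξ₂.
Selectivity: 2ξ₁ / (2ξ₂) = 7.37 → ξ₁ = 7.37 ξ₂.
Substitute: (1·7.37 + 1) ξ₂ = 462.1 → ξ₂ = 55.21 mol/min, ξ₁ = 406.9 mol/min.
Outlet amounts (n = n₀ + Σ ν·ξ):
  B: 633 − 1(406.9) − 1(55.21) = 170.9
  C: 1430 − 3(406.9) − 1(55.21) = 154.1
  E: 0 + 2(406.9) = 813.8
  A: 0 + 2(55.21) = 110.4
Total out = 170.9 + 154.1 + 813.8 + 110.4 = 1249 mol/min.

1250 mol/min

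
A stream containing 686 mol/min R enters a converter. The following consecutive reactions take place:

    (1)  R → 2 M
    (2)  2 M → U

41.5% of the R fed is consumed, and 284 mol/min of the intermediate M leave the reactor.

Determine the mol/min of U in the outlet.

143 mol/min

Conversion of R: R consumed = 1ξ₁ = 0.415 × 686 → ξ₁ = 284.7 mol/min.
M balance: n_M = 0 + 2ξ₁ − 2ξ₂ = 284 → ξ₂ = (2·284.7 − 284)/2 = 142.7 mol/min.
Outlet amounts (n = n₀ + Σ ν·ξ):
  R: 686 − 1(284.7) = 401.3
  M: 0 + 2(284.7) − 2(142.7) = 284
  U: 0 + 1(142.7) = 142.7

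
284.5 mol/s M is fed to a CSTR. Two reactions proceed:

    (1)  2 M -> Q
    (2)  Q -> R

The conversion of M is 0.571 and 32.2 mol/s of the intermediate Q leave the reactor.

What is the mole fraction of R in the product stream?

Conversion of M: M consumed = 2ξ₁ = 0.571 × 284.5 → ξ₁ = 81.22 mol/s.
Q balance: n_Q = 0 + 1ξ₁ − 1ξ₂ = 32.2 → ξ₂ = (1·81.22 − 32.2)/1 = 49.02 mol/s.
Outlet amounts (n = n₀ + Σ ν·ξ):
  M: 284.5 − 2(81.22) = 122.1
  Q: 0 + 1(81.22) − 1(49.02) = 32.2
  R: 0 + 1(49.02) = 49.02
Total out = 203.3 mol/s; y_R = 49.02 / 203.3 = 0.2412.

0.241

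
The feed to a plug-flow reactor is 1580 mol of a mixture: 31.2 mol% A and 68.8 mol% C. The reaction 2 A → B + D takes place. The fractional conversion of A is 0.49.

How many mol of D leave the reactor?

A reacted = 0.49 × 493 = 241.6 mol; ν_A = −2, so ξ = 241.6/2 = 120.8 mol.
Outlet amounts (n = n₀ + ν ξ):
  A: 493 − 2(120.8) = 251.4
  B: 0 + 1(120.8) = 120.8
  D: 0 + 1(120.8) = 120.8
  C: 1087 (inert)

121 mol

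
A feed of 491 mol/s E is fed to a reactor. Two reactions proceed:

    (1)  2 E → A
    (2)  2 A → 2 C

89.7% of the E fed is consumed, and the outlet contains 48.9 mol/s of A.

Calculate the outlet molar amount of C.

Conversion of E: E consumed = 2ξ₁ = 0.897 × 491 → ξ₁ = 220.2 mol/s.
A balance: n_A = 0 + 1ξ₁ − 2ξ₂ = 48.9 → ξ₂ = (1·220.2 − 48.9)/2 = 85.66 mol/s.
Outlet amounts (n = n₀ + Σ ν·ξ):
  E: 491 − 2(220.2) = 50.57
  A: 0 + 1(220.2) − 2(85.66) = 48.9
  C: 0 + 2(85.66) = 171.3

171 mol/s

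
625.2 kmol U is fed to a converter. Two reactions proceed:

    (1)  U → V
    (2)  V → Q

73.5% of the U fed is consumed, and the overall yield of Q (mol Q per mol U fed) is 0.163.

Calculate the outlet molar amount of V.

358 kmol

Conversion of U: U consumed = 1ξ₁ = 0.735 × 625.2 → ξ₁ = 459.5 kmol.
Yield of Q: 1ξ₂ / 625.2 = 0.163 → ξ₂ = 101.9 kmol.
Outlet amounts (n = n₀ + Σ ν·ξ):
  U: 625.2 − 1(459.5) = 165.7
  V: 0 + 1(459.5) − 1(101.9) = 357.6
  Q: 0 + 1(101.9) = 101.9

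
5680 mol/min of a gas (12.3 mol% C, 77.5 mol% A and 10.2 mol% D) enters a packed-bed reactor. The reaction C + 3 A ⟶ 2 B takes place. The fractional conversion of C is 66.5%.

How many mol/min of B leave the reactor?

929 mol/min

C reacted = 0.665 × 698.6 = 464.6 mol/min; ν_C = −1, so ξ = 464.6/1 = 464.6 mol/min.
Outlet amounts (n = n₀ + ν ξ):
  C: 698.6 − 1(464.6) = 234
  A: 4402 − 3(464.6) = 3008
  B: 0 + 2(464.6) = 929.2
  D: 579.4 (inert)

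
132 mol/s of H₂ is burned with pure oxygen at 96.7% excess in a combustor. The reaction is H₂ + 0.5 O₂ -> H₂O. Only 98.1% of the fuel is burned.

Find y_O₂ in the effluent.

Stoichiometric O₂ = 0.5 × 132 = 66 mol/s; O₂ fed = 66 × 1.967 = 129.8 mol/s.
Fuel reacted = 0.981 × 132 → ξ = 129.5 mol/s.
Outlet (n = n₀ + ν ξ):
  H₂: 132 − 1(129.5) = 2.508
  O₂: 129.8 − 0.5(129.5) = 65.08
  H₂O: 0 + 1(129.5) = 129.5
Total out = 197.1 mol/s; y_O₂ = 65.08 / 197.1 = 0.3302.

0.33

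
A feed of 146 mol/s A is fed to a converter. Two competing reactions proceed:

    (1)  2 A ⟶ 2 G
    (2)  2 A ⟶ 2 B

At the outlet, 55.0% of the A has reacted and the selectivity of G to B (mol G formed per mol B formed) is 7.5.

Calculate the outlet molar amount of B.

9.45 mol/s

Conversion of A: A consumed = 0.55 × 146 = 80.3 mol/s = 2ξ₁ + 2ξ₂.
Selectivity: 2ξ₁ / (2ξ₂) = 7.5 → ξ₁ = 7.5 ξ₂.
Substitute: (2·7.5 + 2) ξ₂ = 80.3 → ξ₂ = 4.724 mol/s, ξ₁ = 35.43 mol/s.
Outlet amounts (n = n₀ + Σ ν·ξ):
  A: 146 − 2(35.43) − 2(4.724) = 65.7
  G: 0 + 2(35.43) = 70.85
  B: 0 + 2(4.724) = 9.447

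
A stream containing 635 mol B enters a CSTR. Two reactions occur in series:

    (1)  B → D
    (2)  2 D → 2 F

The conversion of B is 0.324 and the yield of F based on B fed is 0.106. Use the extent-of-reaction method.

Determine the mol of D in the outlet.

Conversion of B: B consumed = 1ξ₁ = 0.324 × 635 → ξ₁ = 205.7 mol.
Yield of F: 2ξ₂ / 635 = 0.106 → ξ₂ = 33.66 mol.
Outlet amounts (n = n₀ + Σ ν·ξ):
  B: 635 − 1(205.7) = 429.3
  D: 0 + 1(205.7) − 2(33.66) = 138.4
  F: 0 + 2(33.66) = 67.31

138 mol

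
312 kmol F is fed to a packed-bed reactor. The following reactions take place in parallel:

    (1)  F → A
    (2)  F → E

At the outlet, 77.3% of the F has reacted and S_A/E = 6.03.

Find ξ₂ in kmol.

Conversion of F: F consumed = 0.773 × 312 = 241.2 kmol = 1ξ₁ + 1ξ₂.
Selectivity: 1ξ₁ / (1ξ₂) = 6.03 → ξ₁ = 6.03 ξ₂.
Substitute: (1·6.03 + 1) ξ₂ = 241.2 → ξ₂ = 34.31 kmol, ξ₁ = 206.9 kmol.
Outlet amounts (n = n₀ + Σ ν·ξ):
  F: 312 − 1(206.9) − 1(34.31) = 70.82
  A: 0 + 1(206.9) = 206.9
  E: 0 + 1(34.31) = 34.31

ξ₂ = 34.3 kmol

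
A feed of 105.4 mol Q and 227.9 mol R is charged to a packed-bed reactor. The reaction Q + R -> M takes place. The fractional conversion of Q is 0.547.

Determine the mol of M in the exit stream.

Q reacted = 0.547 × 105.4 = 57.65 mol; ν_Q = −1, so ξ = 57.65/1 = 57.65 mol.
Outlet amounts (n = n₀ + ν ξ):
  Q: 105.4 − 1(57.65) = 47.75
  R: 227.9 − 1(57.65) = 170.2
  M: 0 + 1(57.65) = 57.65

57.7 mol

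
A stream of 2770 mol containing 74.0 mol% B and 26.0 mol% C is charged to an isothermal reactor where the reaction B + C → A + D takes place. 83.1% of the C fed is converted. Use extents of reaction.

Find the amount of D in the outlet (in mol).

598 mol

C reacted = 0.831 × 720.2 = 598.5 mol; ν_C = −1, so ξ = 598.5/1 = 598.5 mol.
Outlet amounts (n = n₀ + ν ξ):
  B: 2050 − 1(598.5) = 1451
  C: 720.2 − 1(598.5) = 121.7
  A: 0 + 1(598.5) = 598.5
  D: 0 + 1(598.5) = 598.5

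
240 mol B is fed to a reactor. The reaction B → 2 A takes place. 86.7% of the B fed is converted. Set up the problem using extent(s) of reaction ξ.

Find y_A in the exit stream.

B reacted = 0.867 × 240 = 208.1 mol; ν_B = −1, so ξ = 208.1/1 = 208.1 mol.
Outlet amounts (n = n₀ + ν ξ):
  B: 240 − 1(208.1) = 31.92
  A: 0 + 2(208.1) = 416.2
Total out = 448.1 mol; y_A = 416.2 / 448.1 = 0.9288.

0.929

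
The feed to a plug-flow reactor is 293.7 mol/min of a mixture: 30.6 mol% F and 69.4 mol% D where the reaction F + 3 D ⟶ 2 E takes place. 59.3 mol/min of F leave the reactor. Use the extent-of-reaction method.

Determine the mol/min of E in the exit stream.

For F: n = n₀ − 1ξ → 59.3 = 89.87 − 1ξ, giving ξ = 30.57 mol/min.
Outlet amounts (n = n₀ + ν ξ):
  F: 89.87 − 1(30.57) = 59.3
  D: 203.8 − 3(30.57) = 112.1
  E: 0 + 2(30.57) = 61.14

61.1 mol/min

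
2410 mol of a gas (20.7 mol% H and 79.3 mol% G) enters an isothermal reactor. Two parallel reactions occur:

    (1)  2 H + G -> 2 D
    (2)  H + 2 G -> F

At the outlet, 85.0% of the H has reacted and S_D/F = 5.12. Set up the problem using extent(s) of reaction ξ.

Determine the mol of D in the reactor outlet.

Conversion of H: H consumed = 0.85 × 498.9 = 424 mol = 2ξ₁ + 1ξ₂.
Selectivity: 2ξ₁ / (1ξ₂) = 5.12 → ξ₁ = 2.56 ξ₂.
Substitute: (2·2.56 + 1) ξ₂ = 424 → ξ₂ = 69.29 mol, ξ₁ = 177.4 mol.
Outlet amounts (n = n₀ + Σ ν·ξ):
  H: 498.9 − 2(177.4) − 1(69.29) = 74.83
  G: 1911 − 1(177.4) − 2(69.29) = 1595
  D: 0 + 2(177.4) = 354.8
  F: 0 + 1(69.29) = 69.29

355 mol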